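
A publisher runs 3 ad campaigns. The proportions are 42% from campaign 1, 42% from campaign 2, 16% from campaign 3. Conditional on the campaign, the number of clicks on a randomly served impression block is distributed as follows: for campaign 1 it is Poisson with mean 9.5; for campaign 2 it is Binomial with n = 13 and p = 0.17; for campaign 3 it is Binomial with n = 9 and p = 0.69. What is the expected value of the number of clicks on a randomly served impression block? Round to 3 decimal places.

5.912

Component means — 1: 9.5; 2: 2.21; 3: 6.21.
E[X] = 0.42·9.5 + 0.42·2.21 + 0.16·6.21 = 5.9118.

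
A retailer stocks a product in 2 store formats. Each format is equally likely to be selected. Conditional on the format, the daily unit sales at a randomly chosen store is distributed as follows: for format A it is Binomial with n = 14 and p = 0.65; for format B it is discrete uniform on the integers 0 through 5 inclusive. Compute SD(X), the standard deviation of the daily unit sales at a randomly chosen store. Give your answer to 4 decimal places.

Per component, A: μ=9.1, E[X²]=85.995; B: μ=2.5, E[X²]=9.16667.
E[X] = 0.5·9.1 + 0.5·2.5 = 5.8.
E[X²] = 0.5·85.995 + 0.5·9.16667 = 47.5808.
Var(X) = E[X²] − (E[X])² = 47.5808 − 33.64 = 13.9408.
SD(X) = √13.9408 = 3.73374.

3.7337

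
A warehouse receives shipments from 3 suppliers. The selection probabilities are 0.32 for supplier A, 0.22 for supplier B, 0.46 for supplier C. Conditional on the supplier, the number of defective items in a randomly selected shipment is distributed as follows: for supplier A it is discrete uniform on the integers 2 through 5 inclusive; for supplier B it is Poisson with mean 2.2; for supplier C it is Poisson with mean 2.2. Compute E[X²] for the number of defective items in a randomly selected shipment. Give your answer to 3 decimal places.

9.107

For each component E[X²] = Var + (mean)², giving A: 13.5; B: 7.04; C: 7.04.
Overall E[X²] = 0.32·13.5 + 0.22·7.04 + 0.46·7.04 = 9.1072.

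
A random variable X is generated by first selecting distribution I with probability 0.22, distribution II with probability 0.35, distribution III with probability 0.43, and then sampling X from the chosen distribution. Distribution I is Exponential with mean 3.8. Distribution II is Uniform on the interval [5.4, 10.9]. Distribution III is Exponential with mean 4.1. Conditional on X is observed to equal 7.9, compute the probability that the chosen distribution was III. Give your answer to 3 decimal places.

0.177

Likelihoods f(7.9 | ·): I: 0.032911; II: 0.181818; III: 0.0355144.
Posterior ∝ prior × likelihood. Numerator for III: 0.43·0.0355144 = 0.0152712.
Normalizing constant: 0.22·0.032911 + 0.35·0.181818 + 0.43·0.0355144 = 0.086148.
P(III | observation) = 0.0152712 / 0.086148 = 0.177267.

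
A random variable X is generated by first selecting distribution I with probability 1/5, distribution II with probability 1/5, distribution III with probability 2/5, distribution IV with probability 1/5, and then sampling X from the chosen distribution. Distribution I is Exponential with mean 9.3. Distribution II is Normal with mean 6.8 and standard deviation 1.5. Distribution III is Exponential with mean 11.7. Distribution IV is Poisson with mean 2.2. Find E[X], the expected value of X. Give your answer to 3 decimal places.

Component means — I: 9.3; II: 6.8; III: 11.7; IV: 2.2.
E[X] = 0.2·9.3 + 0.2·6.8 + 0.4·11.7 + 0.2·2.2 = 8.34.

8.340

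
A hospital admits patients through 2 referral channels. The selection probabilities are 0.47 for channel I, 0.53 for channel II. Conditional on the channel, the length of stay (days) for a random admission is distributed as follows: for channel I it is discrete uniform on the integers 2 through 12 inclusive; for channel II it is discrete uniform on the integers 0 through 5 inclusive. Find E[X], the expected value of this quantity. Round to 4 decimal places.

Component means — I: 7; II: 2.5.
E[X] = 0.47·7 + 0.53·2.5 = 4.615.

4.6150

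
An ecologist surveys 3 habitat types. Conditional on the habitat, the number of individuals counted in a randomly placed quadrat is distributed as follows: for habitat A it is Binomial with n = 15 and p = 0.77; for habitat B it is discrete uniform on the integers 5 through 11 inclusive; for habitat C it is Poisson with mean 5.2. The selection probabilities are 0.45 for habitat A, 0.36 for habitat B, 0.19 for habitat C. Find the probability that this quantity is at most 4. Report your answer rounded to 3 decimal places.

Conditional on each habitat, P(X ≤ 4): A: 5.05991e-05; B: 0; C: 0.406128.
By total probability, P(X ≤ 4) = 0.45·5.05991e-05 + 0.36·0 + 0.19·0.406128 = 0.0771871.

0.077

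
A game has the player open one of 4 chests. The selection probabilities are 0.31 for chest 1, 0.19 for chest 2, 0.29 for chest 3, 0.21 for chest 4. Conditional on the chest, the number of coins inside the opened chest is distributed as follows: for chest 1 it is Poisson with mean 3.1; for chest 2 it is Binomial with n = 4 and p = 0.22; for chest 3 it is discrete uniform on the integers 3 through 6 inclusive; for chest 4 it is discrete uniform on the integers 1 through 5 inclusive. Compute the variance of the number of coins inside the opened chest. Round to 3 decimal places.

3.379

Per component, 1: μ=3.1, E[X²]=12.71; 2: μ=0.88, E[X²]=1.4608; 3: μ=4.5, E[X²]=21.5; 4: μ=3, E[X²]=11.
E[X] = 0.31·3.1 + 0.19·0.88 + 0.29·4.5 + 0.21·3 = 3.0632.
E[X²] = 0.31·12.71 + 0.19·1.4608 + 0.29·21.5 + 0.21·11 = 12.7627.
Var(X) = E[X²] − (E[X])² = 12.7627 − 9.38319 = 3.37946.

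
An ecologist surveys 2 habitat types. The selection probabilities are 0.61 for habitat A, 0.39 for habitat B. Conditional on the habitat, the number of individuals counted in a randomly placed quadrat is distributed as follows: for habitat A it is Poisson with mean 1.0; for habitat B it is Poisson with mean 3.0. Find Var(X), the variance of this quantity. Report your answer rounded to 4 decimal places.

2.7316

Per component, A: μ=1, E[X²]=2; B: μ=3, E[X²]=12.
E[X] = 0.61·1 + 0.39·3 = 1.78.
E[X²] = 0.61·2 + 0.39·12 = 5.9.
Var(X) = E[X²] − (E[X])² = 5.9 − 3.1684 = 2.7316.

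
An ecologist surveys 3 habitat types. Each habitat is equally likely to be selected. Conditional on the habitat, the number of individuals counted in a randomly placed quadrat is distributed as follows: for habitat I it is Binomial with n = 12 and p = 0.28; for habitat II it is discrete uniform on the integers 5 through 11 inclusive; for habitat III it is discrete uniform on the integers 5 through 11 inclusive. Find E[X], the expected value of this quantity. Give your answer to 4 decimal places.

6.4533

Component means — I: 3.36; II: 8; III: 8.
E[X] = 0.333333·3.36 + 0.333333·8 + 0.333333·8 = 6.45333.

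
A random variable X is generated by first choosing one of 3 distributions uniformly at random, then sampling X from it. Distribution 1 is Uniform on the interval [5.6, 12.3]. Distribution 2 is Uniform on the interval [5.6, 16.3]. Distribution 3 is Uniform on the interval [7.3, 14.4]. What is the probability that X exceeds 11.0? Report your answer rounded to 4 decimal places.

0.3894

Conditional on each component, P(X > 11.0): 1: 0.19403; 2: 0.495327; 3: 0.478873.
By total probability, P(X > 11.0) = 0.333333·0.19403 + 0.333333·0.495327 + 0.333333·0.478873 = 0.38941.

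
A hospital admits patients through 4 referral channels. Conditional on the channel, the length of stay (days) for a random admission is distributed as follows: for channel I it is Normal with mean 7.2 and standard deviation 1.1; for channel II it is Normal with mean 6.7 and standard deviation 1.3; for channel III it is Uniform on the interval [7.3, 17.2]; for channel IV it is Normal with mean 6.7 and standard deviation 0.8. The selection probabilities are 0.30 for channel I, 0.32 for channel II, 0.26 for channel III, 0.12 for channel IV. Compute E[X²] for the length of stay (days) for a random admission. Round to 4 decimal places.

For each component E[X²] = Var + (mean)², giving I: 53.05; II: 46.58; III: 158.23; IV: 45.53.
Overall E[X²] = 0.3·53.05 + 0.32·46.58 + 0.26·158.23 + 0.12·45.53 = 77.424.

77.4240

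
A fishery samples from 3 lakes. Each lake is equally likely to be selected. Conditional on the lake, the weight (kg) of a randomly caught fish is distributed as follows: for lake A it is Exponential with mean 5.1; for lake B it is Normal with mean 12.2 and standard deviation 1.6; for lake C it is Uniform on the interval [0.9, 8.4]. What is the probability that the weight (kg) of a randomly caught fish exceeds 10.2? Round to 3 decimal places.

0.343

Conditional on each lake, P(X > 10.2): A: 0.135335; B: 0.89435; C: 0.
By total probability, P(X > 10.2) = 0.333333·0.135335 + 0.333333·0.89435 + 0.333333·0 = 0.343229.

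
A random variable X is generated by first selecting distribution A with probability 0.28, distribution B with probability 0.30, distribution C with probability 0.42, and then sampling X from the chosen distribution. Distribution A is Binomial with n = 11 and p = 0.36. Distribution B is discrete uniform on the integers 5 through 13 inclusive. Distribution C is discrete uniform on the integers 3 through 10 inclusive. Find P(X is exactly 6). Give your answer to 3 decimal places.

0.116

Conditional on each component, P(X = 6): A: 0.107983; B: 0.111111; C: 0.125.
By total probability, P(X = 6) = 0.28·0.107983 + 0.3·0.111111 + 0.42·0.125 = 0.116069.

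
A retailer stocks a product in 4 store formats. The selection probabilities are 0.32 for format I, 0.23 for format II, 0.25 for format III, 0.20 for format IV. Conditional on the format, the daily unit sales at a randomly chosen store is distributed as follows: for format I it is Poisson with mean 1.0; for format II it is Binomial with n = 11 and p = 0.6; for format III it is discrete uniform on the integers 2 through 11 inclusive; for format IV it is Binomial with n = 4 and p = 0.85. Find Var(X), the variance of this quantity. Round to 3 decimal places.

Per component, I: μ=1, E[X²]=2; II: μ=6.6, E[X²]=46.2; III: μ=6.5, E[X²]=50.5; IV: μ=3.4, E[X²]=12.07.
E[X] = 0.32·1 + 0.23·6.6 + 0.25·6.5 + 0.2·3.4 = 4.143.
E[X²] = 0.32·2 + 0.23·46.2 + 0.25·50.5 + 0.2·12.07 = 26.305.
Var(X) = E[X²] − (E[X])² = 26.305 − 17.1644 = 9.14055.

9.141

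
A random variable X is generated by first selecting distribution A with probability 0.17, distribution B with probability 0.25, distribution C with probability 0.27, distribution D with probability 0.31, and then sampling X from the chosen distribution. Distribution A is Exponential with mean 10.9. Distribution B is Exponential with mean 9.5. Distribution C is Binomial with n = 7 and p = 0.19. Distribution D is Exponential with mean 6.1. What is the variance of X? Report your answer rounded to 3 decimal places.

67.393

Per component, A: μ=10.9, E[X²]=237.62; B: μ=9.5, E[X²]=180.5; C: μ=1.33, E[X²]=2.8462; D: μ=6.1, E[X²]=74.42.
E[X] = 0.17·10.9 + 0.25·9.5 + 0.27·1.33 + 0.31·6.1 = 6.4781.
E[X²] = 0.17·237.62 + 0.25·180.5 + 0.27·2.8462 + 0.31·74.42 = 109.359.
Var(X) = E[X²] − (E[X])² = 109.359 − 41.9658 = 67.3933.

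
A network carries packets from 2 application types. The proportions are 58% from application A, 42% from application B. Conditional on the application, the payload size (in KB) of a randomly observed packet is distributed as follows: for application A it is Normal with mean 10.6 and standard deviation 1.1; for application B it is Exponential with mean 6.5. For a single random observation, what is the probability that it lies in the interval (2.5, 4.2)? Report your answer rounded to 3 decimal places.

Conditional on each application, P(2.5 < X < 4.2): A: 2.97447e-09; B: 0.156655.
By total probability, P(2.5 < X < 4.2) = 0.58·2.97447e-09 + 0.42·0.156655 = 0.0657951.

0.066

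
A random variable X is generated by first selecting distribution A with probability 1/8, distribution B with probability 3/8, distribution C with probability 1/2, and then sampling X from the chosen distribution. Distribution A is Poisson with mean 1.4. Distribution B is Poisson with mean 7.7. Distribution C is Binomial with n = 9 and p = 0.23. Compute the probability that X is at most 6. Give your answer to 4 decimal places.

Conditional on each component, P(X ≤ 6): A: 0.999378; B: 0.351369; C: 0.999217.
By total probability, P(X ≤ 6) = 0.125·0.999378 + 0.375·0.351369 + 0.5·0.999217 = 0.756294.

0.7563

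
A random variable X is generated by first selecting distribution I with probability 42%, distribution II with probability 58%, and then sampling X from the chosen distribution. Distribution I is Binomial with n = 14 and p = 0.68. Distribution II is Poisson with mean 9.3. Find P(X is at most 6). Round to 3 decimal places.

Conditional on each component, P(X ≤ 6): I: 0.04576; II: 0.180803.
By total probability, P(X ≤ 6) = 0.42·0.04576 + 0.58·0.180803 = 0.124085.

0.124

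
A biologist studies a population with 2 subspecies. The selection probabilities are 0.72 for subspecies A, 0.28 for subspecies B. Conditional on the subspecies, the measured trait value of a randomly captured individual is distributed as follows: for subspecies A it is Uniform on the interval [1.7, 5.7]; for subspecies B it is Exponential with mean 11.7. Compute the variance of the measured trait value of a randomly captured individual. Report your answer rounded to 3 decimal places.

Per component, A: μ=3.7, E[X²]=15.0233; B: μ=11.7, E[X²]=273.78.
E[X] = 0.72·3.7 + 0.28·11.7 = 5.94.
E[X²] = 0.72·15.0233 + 0.28·273.78 = 87.4752.
Var(X) = E[X²] − (E[X])² = 87.4752 − 35.2836 = 52.1916.

52.192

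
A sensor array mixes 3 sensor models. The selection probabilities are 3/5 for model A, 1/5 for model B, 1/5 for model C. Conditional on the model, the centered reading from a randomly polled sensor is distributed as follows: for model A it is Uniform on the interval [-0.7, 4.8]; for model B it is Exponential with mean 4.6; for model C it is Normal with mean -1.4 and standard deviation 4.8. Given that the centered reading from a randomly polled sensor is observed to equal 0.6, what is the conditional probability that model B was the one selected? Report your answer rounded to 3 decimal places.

Likelihoods f(0.6 | ·): A: 0.181818; B: 0.190807; C: 0.0762026.
Posterior ∝ prior × likelihood. Numerator for B: 0.2·0.190807 = 0.0381615.
Normalizing constant: 0.6·0.181818 + 0.2·0.190807 + 0.2·0.0762026 = 0.162493.
P(B | observation) = 0.0381615 / 0.162493 = 0.23485.

0.235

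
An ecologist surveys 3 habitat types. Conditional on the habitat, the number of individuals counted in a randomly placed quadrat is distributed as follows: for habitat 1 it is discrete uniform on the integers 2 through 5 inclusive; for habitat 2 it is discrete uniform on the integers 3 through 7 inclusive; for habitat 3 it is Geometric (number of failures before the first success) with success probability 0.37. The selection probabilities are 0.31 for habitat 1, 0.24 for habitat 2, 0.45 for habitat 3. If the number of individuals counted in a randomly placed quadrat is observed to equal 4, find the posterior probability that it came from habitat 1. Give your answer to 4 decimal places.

0.5108

Likelihoods P(X=4 | ·): 1: 0.25; 2: 0.2; 3: 0.058286.
Posterior ∝ prior × likelihood. Numerator for 1: 0.31·0.25 = 0.0775.
Normalizing constant: 0.31·0.25 + 0.24·0.2 + 0.45·0.058286 = 0.151729.
P(1 | observation) = 0.0775 / 0.151729 = 0.51078.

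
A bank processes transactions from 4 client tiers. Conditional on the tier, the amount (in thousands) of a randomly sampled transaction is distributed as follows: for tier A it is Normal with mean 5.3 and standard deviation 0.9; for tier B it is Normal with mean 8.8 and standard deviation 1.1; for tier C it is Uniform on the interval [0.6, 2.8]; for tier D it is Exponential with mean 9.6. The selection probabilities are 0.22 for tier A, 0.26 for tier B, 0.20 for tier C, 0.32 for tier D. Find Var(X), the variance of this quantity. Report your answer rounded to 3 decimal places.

39.306

Per component, A: μ=5.3, E[X²]=28.9; B: μ=8.8, E[X²]=78.65; C: μ=1.7, E[X²]=3.29333; D: μ=9.6, E[X²]=184.32.
E[X] = 0.22·5.3 + 0.26·8.8 + 0.2·1.7 + 0.32·9.6 = 6.866.
E[X²] = 0.22·28.9 + 0.26·78.65 + 0.2·3.29333 + 0.32·184.32 = 86.4481.
Var(X) = E[X²] − (E[X])² = 86.4481 − 47.142 = 39.3061.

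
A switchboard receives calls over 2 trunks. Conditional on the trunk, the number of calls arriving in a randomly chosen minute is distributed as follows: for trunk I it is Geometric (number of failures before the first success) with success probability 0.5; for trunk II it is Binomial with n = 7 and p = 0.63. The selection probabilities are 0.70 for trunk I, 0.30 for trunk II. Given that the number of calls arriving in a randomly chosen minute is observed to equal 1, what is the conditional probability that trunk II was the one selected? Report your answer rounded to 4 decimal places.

0.0190

Likelihoods P(X=1 | ·): I: 0.25; II: 0.0113149.
Posterior ∝ prior × likelihood. Numerator for II: 0.3·0.0113149 = 0.00339446.
Normalizing constant: 0.7·0.25 + 0.3·0.0113149 = 0.178394.
P(II | observation) = 0.00339446 / 0.178394 = 0.0190278.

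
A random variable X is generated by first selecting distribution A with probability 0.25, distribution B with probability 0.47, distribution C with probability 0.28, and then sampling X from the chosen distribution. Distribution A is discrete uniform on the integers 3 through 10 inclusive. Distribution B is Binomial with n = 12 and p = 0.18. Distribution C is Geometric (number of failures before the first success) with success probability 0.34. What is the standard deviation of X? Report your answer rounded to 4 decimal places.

Per component, A: μ=6.5, E[X²]=47.5; B: μ=2.16, E[X²]=6.4368; C: μ=1.94118, E[X²]=9.47751.
E[X] = 0.25·6.5 + 0.47·2.16 + 0.28·1.94118 = 3.18373.
E[X²] = 0.25·47.5 + 0.47·6.4368 + 0.28·9.47751 = 17.554.
Var(X) = E[X²] − (E[X])² = 17.554 − 10.1361 = 7.41787.
SD(X) = √7.41787 = 2.72358.

2.7236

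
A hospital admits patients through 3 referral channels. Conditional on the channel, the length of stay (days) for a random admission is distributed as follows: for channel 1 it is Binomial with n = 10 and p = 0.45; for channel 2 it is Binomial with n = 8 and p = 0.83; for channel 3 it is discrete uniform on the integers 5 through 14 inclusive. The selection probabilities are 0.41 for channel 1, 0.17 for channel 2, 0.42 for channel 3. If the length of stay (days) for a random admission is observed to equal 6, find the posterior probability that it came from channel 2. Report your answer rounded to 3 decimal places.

Likelihoods P(X=6 | ·): 1: 0.159568; 2: 0.26456; 3: 0.1.
Posterior ∝ prior × likelihood. Numerator for 2: 0.17·0.26456 = 0.0449752.
Normalizing constant: 0.41·0.159568 + 0.17·0.26456 + 0.42·0.1 = 0.152398.
P(2 | observation) = 0.0449752 / 0.152398 = 0.295117.

0.295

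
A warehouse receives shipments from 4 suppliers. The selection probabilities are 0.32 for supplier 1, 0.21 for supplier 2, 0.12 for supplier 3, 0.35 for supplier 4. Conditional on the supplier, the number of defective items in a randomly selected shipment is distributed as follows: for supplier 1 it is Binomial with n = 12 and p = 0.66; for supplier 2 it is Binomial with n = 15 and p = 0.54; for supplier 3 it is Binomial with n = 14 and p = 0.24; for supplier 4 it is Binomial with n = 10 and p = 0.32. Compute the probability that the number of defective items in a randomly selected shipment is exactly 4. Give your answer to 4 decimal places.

0.1119

Conditional on each supplier, P(X = 4): 1: 0.0167731; 2: 0.0226487; 3: 0.213508; 4: 0.217707.
By total probability, P(X = 4) = 0.32·0.0167731 + 0.21·0.0226487 + 0.12·0.213508 + 0.35·0.217707 = 0.111942.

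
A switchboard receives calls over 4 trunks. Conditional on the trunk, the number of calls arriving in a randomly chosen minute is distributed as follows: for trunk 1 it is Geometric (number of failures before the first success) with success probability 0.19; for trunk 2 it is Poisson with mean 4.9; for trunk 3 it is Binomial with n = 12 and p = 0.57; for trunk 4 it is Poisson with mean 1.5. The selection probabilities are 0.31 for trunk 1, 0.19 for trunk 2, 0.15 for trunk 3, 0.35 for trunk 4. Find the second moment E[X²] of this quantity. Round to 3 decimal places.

For each component E[X²] = Var + (mean)², giving 1: 40.6122; 2: 28.91; 3: 49.7268; 4: 3.75.
Overall E[X²] = 0.31·40.6122 + 0.19·28.91 + 0.15·49.7268 + 0.35·3.75 = 26.8542.

26.854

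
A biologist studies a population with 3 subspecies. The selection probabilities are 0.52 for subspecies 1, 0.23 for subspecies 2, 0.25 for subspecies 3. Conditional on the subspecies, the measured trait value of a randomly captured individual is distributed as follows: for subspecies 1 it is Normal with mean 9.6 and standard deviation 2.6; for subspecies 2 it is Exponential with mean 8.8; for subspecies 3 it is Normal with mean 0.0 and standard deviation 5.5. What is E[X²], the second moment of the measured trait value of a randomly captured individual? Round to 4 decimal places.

For each component E[X²] = Var + (mean)², giving 1: 98.92; 2: 154.88; 3: 30.25.
Overall E[X²] = 0.52·98.92 + 0.23·154.88 + 0.25·30.25 = 94.6233.

94.6233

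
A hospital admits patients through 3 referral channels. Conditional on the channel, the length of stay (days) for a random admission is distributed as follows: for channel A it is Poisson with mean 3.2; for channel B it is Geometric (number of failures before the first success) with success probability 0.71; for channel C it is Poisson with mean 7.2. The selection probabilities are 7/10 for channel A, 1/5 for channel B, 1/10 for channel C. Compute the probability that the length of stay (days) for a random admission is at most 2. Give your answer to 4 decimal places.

Conditional on each channel, P(X ≤ 2): A: 0.379904; B: 0.975611; C: 0.0254735.
By total probability, P(X ≤ 2) = 0.7·0.379904 + 0.2·0.975611 + 0.1·0.0254735 = 0.463602.

0.4636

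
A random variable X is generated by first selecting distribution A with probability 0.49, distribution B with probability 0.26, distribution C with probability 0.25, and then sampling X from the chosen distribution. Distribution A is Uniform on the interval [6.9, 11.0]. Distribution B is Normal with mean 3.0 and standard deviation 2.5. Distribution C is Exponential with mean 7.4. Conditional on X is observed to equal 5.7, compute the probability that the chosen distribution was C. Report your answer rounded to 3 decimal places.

Likelihoods f(5.7 | ·): A: 0; B: 0.0890614; C: 0.0625524.
Posterior ∝ prior × likelihood. Numerator for C: 0.25·0.0625524 = 0.0156381.
Normalizing constant: 0.49·0 + 0.26·0.0890614 + 0.25·0.0625524 = 0.0387941.
P(C | observation) = 0.0156381 / 0.0387941 = 0.403106.

0.403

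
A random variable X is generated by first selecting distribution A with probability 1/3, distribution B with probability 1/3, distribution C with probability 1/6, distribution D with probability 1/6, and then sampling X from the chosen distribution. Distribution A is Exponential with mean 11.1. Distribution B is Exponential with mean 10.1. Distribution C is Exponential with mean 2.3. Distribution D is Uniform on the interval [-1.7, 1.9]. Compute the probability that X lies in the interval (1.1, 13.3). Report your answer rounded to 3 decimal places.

0.551

Conditional on each component, P(1.1 < X < 13.3): A: 0.603916; B: 0.628827; C: 0.61678; D: 0.222222.
By total probability, P(1.1 < X < 13.3) = 0.333333·0.603916 + 0.333333·0.628827 + 0.166667·0.61678 + 0.166667·0.222222 = 0.550748.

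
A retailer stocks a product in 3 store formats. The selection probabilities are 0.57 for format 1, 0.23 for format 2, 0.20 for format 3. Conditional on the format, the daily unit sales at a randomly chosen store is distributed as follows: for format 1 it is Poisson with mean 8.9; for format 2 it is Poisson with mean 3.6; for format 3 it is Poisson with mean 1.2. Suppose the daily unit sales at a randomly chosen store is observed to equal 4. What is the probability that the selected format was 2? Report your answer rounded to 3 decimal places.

Likelihoods P(X=4 | ·): 1: 0.0356556; 2: 0.191222; 3: 0.0260232.
Posterior ∝ prior × likelihood. Numerator for 2: 0.23·0.191222 = 0.0439811.
Normalizing constant: 0.57·0.0356556 + 0.23·0.191222 + 0.2·0.0260232 = 0.0695095.
P(2 | observation) = 0.0439811 / 0.0695095 = 0.632736.

0.633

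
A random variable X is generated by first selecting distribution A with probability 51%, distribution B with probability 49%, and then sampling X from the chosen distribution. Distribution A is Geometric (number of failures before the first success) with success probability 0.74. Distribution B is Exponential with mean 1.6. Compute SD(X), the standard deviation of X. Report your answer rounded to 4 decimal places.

1.3734

Per component, A: μ=0.351351, E[X²]=0.598247; B: μ=1.6, E[X²]=5.12.
E[X] = 0.51·0.351351 + 0.49·1.6 = 0.963189.
E[X²] = 0.51·0.598247 + 0.49·5.12 = 2.81391.
Var(X) = E[X²] − (E[X])² = 2.81391 − 0.927733 = 1.88617.
SD(X) = √1.88617 = 1.37338.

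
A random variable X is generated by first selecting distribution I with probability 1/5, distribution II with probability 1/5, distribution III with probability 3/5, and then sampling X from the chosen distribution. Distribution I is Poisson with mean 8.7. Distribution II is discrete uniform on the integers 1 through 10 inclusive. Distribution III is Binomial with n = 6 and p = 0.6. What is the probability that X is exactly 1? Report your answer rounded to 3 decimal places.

0.042

Conditional on each component, P(X = 1): I: 0.0014493; II: 0.1; III: 0.036864.
By total probability, P(X = 1) = 0.2·0.0014493 + 0.2·0.1 + 0.6·0.036864 = 0.0424083.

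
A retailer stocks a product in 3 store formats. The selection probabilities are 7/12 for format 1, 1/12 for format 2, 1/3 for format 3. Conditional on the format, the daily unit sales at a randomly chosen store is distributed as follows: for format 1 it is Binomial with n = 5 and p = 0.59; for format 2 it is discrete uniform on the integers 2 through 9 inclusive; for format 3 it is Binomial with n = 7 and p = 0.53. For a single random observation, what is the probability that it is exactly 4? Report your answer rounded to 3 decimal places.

0.251

Conditional on each format, P(X = 4): 1: 0.248406; 2: 0.125; 3: 0.286725.
By total probability, P(X = 4) = 0.583333·0.248406 + 0.0833333·0.125 + 0.333333·0.286725 = 0.250895.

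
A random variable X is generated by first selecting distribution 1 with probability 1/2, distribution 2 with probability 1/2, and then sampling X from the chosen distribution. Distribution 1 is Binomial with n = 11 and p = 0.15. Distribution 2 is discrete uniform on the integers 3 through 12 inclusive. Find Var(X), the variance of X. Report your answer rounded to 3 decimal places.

Per component, 1: μ=1.65, E[X²]=4.125; 2: μ=7.5, E[X²]=64.5.
E[X] = 0.5·1.65 + 0.5·7.5 = 4.575.
E[X²] = 0.5·4.125 + 0.5·64.5 = 34.3125.
Var(X) = E[X²] − (E[X])² = 34.3125 − 20.9306 = 13.3819.

13.382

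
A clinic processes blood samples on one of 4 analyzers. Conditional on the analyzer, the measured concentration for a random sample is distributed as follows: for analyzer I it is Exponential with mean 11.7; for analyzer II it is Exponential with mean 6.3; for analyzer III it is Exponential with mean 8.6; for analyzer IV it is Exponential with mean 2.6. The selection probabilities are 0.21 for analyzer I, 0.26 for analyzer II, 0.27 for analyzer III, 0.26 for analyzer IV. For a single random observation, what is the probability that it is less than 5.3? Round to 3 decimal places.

Conditional on each analyzer, P(X < 5.3): I: 0.364276; II: 0.568837; III: 0.46005; IV: 0.869771.
By total probability, P(X < 5.3) = 0.21·0.364276 + 0.26·0.568837 + 0.27·0.46005 + 0.26·0.869771 = 0.57475.

0.575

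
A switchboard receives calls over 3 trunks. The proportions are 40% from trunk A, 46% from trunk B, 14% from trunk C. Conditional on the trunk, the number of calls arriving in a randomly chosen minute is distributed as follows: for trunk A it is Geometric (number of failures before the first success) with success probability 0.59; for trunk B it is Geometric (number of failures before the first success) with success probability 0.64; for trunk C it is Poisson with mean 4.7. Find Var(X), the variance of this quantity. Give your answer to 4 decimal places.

Per component, A: μ=0.694915, E[X²]=1.66073; B: μ=0.5625, E[X²]=1.19531; C: μ=4.7, E[X²]=26.79.
E[X] = 0.4·0.694915 + 0.46·0.5625 + 0.14·4.7 = 1.19472.
E[X²] = 0.4·1.66073 + 0.46·1.19531 + 0.14·26.79 = 4.96474.
Var(X) = E[X²] − (E[X])² = 4.96474 − 1.42735 = 3.53739.

3.5374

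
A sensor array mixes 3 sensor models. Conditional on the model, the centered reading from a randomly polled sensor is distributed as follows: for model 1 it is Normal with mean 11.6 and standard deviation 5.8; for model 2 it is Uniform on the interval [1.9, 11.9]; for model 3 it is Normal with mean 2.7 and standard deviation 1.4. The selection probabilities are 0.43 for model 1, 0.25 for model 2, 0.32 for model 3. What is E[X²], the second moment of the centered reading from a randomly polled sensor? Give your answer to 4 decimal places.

89.2718

For each component E[X²] = Var + (mean)², giving 1: 168.2; 2: 55.9433; 3: 9.25.
Overall E[X²] = 0.43·168.2 + 0.25·55.9433 + 0.32·9.25 = 89.2718.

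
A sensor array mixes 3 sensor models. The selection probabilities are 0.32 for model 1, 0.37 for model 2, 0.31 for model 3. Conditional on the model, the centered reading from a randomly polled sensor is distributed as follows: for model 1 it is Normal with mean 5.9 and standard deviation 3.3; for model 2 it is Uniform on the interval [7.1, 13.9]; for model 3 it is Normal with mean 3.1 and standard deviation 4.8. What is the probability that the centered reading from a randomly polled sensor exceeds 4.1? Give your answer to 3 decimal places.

0.726

Conditional on each model, P(X > 4.1): 1: 0.70728; 2: 1; 3: 0.417484.
By total probability, P(X > 4.1) = 0.32·0.70728 + 0.37·1 + 0.31·0.417484 = 0.72575.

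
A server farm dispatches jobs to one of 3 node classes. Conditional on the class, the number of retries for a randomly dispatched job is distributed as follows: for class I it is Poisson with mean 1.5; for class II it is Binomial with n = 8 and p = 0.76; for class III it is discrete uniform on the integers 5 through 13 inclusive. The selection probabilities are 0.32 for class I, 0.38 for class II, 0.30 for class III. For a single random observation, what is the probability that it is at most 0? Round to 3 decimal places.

Conditional on each class, P(X ≤ 0): I: 0.22313; II: 1.10075e-05; III: 0.
By total probability, P(X ≤ 0) = 0.32·0.22313 + 0.38·1.10075e-05 + 0.3·0 = 0.0714058.

0.071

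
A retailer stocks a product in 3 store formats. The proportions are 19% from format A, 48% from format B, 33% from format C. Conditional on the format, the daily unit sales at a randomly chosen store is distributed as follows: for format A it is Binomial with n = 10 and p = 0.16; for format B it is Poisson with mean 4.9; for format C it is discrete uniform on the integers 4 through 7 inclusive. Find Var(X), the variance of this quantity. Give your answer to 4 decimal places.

5.0237

Per component, A: μ=1.6, E[X²]=3.904; B: μ=4.9, E[X²]=28.91; C: μ=5.5, E[X²]=31.5.
E[X] = 0.19·1.6 + 0.48·4.9 + 0.33·5.5 = 4.471.
E[X²] = 0.19·3.904 + 0.48·28.91 + 0.33·31.5 = 25.0136.
Var(X) = E[X²] − (E[X])² = 25.0136 − 19.9898 = 5.02372.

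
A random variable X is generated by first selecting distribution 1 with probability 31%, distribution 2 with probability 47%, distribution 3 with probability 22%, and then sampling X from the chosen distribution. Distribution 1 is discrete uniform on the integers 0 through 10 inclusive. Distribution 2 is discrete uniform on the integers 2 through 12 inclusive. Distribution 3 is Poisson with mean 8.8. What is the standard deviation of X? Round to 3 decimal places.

3.412

Per component, 1: μ=5, E[X²]=35; 2: μ=7, E[X²]=59; 3: μ=8.8, E[X²]=86.24.
E[X] = 0.31·5 + 0.47·7 + 0.22·8.8 = 6.776.
E[X²] = 0.31·35 + 0.47·59 + 0.22·86.24 = 57.5528.
Var(X) = E[X²] − (E[X])² = 57.5528 − 45.9142 = 11.6386.
SD(X) = √11.6386 = 3.41154.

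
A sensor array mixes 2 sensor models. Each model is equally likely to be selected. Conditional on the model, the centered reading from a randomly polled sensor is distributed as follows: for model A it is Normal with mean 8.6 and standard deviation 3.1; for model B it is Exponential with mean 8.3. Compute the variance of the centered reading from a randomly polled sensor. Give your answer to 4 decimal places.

39.2725

Per component, A: μ=8.6, E[X²]=83.57; B: μ=8.3, E[X²]=137.78.
E[X] = 0.5·8.6 + 0.5·8.3 = 8.45.
E[X²] = 0.5·83.57 + 0.5·137.78 = 110.675.
Var(X) = E[X²] − (E[X])² = 110.675 − 71.4025 = 39.2725.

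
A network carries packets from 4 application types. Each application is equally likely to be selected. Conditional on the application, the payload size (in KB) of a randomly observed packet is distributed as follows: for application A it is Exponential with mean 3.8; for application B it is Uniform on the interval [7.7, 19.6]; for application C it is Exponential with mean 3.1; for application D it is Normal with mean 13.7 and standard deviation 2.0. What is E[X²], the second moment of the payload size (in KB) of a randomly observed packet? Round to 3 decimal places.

For each component E[X²] = Var + (mean)², giving A: 28.88; B: 198.123; C: 19.22; D: 191.69.
Overall E[X²] = 0.25·28.88 + 0.25·198.123 + 0.25·19.22 + 0.25·191.69 = 109.478.

109.478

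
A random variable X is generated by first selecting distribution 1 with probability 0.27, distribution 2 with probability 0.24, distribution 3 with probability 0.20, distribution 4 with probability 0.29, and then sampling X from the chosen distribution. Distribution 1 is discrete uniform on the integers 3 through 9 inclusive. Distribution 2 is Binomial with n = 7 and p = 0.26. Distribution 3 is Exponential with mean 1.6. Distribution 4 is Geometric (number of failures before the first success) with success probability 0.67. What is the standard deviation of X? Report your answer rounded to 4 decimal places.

2.6224

Per component, 1: μ=6, E[X²]=40; 2: μ=1.82, E[X²]=4.6592; 3: μ=1.6, E[X²]=5.12; 4: μ=0.492537, E[X²]=0.977723.
E[X] = 0.27·6 + 0.24·1.82 + 0.2·1.6 + 0.29·0.492537 = 2.51964.
E[X²] = 0.27·40 + 0.24·4.6592 + 0.2·5.12 + 0.29·0.977723 = 13.2257.
Var(X) = E[X²] − (E[X])² = 13.2257 − 6.34856 = 6.87718.
SD(X) = √6.87718 = 2.62244.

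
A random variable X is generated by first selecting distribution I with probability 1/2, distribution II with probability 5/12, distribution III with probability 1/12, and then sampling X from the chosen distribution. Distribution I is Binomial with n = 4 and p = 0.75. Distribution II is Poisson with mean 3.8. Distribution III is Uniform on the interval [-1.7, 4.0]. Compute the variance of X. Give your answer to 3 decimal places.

2.704

Per component, I: μ=3, E[X²]=9.75; II: μ=3.8, E[X²]=18.24; III: μ=1.15, E[X²]=4.03.
E[X] = 0.5·3 + 0.416667·3.8 + 0.0833333·1.15 = 3.17917.
E[X²] = 0.5·9.75 + 0.416667·18.24 + 0.0833333·4.03 = 12.8108.
Var(X) = E[X²] − (E[X])² = 12.8108 − 10.1071 = 2.70373.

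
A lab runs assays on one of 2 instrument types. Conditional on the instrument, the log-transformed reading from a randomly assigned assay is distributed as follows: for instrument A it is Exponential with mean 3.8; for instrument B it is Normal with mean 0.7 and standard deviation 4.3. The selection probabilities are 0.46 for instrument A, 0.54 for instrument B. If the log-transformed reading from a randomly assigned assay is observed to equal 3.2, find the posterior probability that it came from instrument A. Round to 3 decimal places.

0.552

Likelihoods f(3.2 | ·): A: 0.113369; B: 0.0783504.
Posterior ∝ prior × likelihood. Numerator for A: 0.46·0.113369 = 0.0521498.
Normalizing constant: 0.46·0.113369 + 0.54·0.0783504 = 0.094459.
P(A | observation) = 0.0521498 / 0.094459 = 0.552089.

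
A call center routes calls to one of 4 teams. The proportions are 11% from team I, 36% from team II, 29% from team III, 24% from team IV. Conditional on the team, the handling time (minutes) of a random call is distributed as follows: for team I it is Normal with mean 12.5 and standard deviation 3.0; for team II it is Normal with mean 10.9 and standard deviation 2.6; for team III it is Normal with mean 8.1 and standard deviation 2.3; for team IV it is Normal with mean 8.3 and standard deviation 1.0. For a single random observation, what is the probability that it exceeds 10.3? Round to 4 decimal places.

Conditional on each team, P(X > 10.3): I: 0.768322; II: 0.591253; III: 0.169404; IV: 0.0227501.
By total probability, P(X > 10.3) = 0.11·0.768322 + 0.36·0.591253 + 0.29·0.169404 + 0.24·0.0227501 = 0.351954.

0.3520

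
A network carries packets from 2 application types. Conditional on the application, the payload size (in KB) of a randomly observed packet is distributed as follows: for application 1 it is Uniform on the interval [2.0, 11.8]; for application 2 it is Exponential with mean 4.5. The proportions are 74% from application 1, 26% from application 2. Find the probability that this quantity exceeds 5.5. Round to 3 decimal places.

Conditional on each application, P(X > 5.5): 1: 0.642857; 2: 0.294575.
By total probability, P(X > 5.5) = 0.74·0.642857 + 0.26·0.294575 = 0.552304.

0.552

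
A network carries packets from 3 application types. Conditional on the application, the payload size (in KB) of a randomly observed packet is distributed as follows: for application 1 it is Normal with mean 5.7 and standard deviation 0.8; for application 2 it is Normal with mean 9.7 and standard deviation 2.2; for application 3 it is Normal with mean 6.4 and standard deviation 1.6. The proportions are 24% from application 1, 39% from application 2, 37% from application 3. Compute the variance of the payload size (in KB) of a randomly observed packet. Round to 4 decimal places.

6.1009

Per component, 1: μ=5.7, E[X²]=33.13; 2: μ=9.7, E[X²]=98.93; 3: μ=6.4, E[X²]=43.52.
E[X] = 0.24·5.7 + 0.39·9.7 + 0.37·6.4 = 7.519.
E[X²] = 0.24·33.13 + 0.39·98.93 + 0.37·43.52 = 62.6363.
Var(X) = E[X²] − (E[X])² = 62.6363 − 56.5354 = 6.10094.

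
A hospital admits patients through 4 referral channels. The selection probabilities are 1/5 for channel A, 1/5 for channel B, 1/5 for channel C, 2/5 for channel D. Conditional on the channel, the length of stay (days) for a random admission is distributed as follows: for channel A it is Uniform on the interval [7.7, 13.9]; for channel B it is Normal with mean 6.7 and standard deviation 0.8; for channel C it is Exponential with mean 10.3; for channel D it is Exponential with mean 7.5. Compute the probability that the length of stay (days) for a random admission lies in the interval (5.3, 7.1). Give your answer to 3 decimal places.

Conditional on each channel, P(5.3 < X < 7.1): A: 0; B: 0.651403; C: 0.0958446; D: 0.105253.
By total probability, P(5.3 < X < 7.1) = 0.2·0 + 0.2·0.651403 + 0.2·0.0958446 + 0.4·0.105253 = 0.191551.

0.192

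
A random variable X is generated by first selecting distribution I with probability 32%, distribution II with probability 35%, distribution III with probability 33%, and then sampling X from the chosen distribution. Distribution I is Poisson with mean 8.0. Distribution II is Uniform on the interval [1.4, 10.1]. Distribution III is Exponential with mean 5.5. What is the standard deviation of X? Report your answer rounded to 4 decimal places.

3.9980

Per component, I: μ=8, E[X²]=72; II: μ=5.75, E[X²]=39.37; III: μ=5.5, E[X²]=60.5.
E[X] = 0.32·8 + 0.35·5.75 + 0.33·5.5 = 6.3875.
E[X²] = 0.32·72 + 0.35·39.37 + 0.33·60.5 = 56.7845.
Var(X) = E[X²] − (E[X])² = 56.7845 − 40.8002 = 15.9843.
SD(X) = √15.9843 = 3.99804.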